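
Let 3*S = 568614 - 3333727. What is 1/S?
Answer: -3/2765113 ≈ -1.0849e-6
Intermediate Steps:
S = -2765113/3 (S = (568614 - 3333727)/3 = (1/3)*(-2765113) = -2765113/3 ≈ -9.2170e+5)
1/S = 1/(-2765113/3) = -3/2765113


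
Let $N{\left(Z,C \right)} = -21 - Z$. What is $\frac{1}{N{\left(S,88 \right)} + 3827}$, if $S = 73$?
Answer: $\frac{1}{3733} \approx 0.00026788$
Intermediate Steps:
$\frac{1}{N{\left(S,88 \right)} + 3827} = \frac{1}{\left(-21 - 73\right) + 3827} = \frac{1}{-94 + 3827} = \frac{1}{3733}$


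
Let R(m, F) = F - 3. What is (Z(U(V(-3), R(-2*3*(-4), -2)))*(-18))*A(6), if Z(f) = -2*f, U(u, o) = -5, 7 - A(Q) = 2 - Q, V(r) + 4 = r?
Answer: -1980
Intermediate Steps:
V(r) = -4 + r
R(m, F) = -3 + F
A(Q) = 5 + Q (A(Q) = 7 - (2 - Q) = 7 + (-2 + Q) = 5 + Q)
(Z(U(V(-3), R(-2*3*(-4), -2)))*(-18))*A(6) = (-2*(-5)*(-18))*(5 + 6) = (10*(-18))*11 = -180*11 = -1980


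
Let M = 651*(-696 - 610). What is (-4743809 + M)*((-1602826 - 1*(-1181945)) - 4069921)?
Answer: 25121613750030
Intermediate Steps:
M = -850206 (M = 651*(-1306) = -850206)
(-4743809 + M)*((-1602826 - 1*(-1181945)) - 4069921) = (-4743809 - 850206)*((-1602826 - 1*(-1181945)) - 4069921) = -5594015*((-1602826 + 1181945) - 4069921) = -5594015*(-420881 - 4069921) = -5594015*(-4490802) = 25121613750030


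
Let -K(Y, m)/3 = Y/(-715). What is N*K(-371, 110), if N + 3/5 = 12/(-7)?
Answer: 12879/3575 ≈ 3.6025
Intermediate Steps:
K(Y, m) = 3*Y/715 (K(Y, m) = -3*Y/(-715) = -3*Y*(-1)/715 = -(-3)*Y/715 = 3*Y/715)
N = -81/35 (N = -⅗ + 12/(-7) = -⅗ + 12*(-⅐) = -⅗ - 12/7 = -81/35 ≈ -2.3143)
N*K(-371, 110) = -243*(-371)/25025 = -81/35*(-1113/715) = 12879/3575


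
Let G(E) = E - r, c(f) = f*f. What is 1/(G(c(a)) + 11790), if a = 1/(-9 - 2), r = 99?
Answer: 121/1414612 ≈ 8.5536e-5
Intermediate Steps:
a = -1/11 (a = 1/(-11) = -1/11 ≈ -0.090909)
c(f) = f²
G(E) = -99 + E (G(E) = E - 1*99 = E - 99 = -99 + E)
1/(G(c(a)) + 11790) = 1/((-99 + (-1/11)²) + 11790) = 1/((-99 + 1/121) + 11790) = 1/(-11978/121 + 11790) = 1/(1414612/121) = 121/1414612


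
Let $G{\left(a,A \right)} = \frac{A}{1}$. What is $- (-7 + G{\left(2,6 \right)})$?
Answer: $1$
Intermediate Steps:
$G{\left(a,A \right)} = A$ ($G{\left(a,A \right)} = A 1 = A$)
$- (-7 + G{\left(2,6 \right)}) = - (-7 + 6) = \left(-1\right) \left(-1\right) = 1$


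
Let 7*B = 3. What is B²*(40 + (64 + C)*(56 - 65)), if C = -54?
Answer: -450/49 ≈ -9.1837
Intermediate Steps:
B = 3/7 (B = (⅐)*3 = 3/7 ≈ 0.42857)
B²*(40 + (64 + C)*(56 - 65)) = (3/7)²*(40 + (64 - 54)*(56 - 65)) = 9*(40 + 10*(-9))/49 = 9*(40 - 90)/49 = (9/49)*(-50) = -450/49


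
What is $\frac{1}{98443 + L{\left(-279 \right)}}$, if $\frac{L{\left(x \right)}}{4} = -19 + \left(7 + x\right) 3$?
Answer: $\frac{1}{95103} \approx 1.0515 \cdot 10^{-5}$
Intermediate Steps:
$L{\left(x \right)} = 8 + 12 x$ ($L{\left(x \right)} = 4 \left(-19 + \left(7 + x\right) 3\right) = 4 \left(-19 + \left(21 + 3 x\right)\right) = 4 \left(2 + 3 x\right) = 8 + 12 x$)
$\frac{1}{98443 + L{\left(-279 \right)}} = \frac{1}{98443 + \left(8 + 12 \left(-279\right)\right)} = \frac{1}{98443 + \left(8 - 3348\right)} = \frac{1}{98443 - 3340} = \frac{1}{95103}$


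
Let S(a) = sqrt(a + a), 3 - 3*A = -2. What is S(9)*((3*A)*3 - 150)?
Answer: -405*sqrt(2) ≈ -572.76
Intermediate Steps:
A = 5/3 (A = 1 - 1/3*(-2) = 1 + 2/3 = 5/3 ≈ 1.6667)
S(a) = sqrt(2)*sqrt(a) (S(a) = sqrt(2*a) = sqrt(2)*sqrt(a))
S(9)*((3*A)*3 - 150) = (sqrt(2)*sqrt(9))*((3*(5/3))*3 - 150) = (sqrt(2)*3)*(5*3 - 150) = (3*sqrt(2))*(15 - 150) = (3*sqrt(2))*(-135) = -405*sqrt(2)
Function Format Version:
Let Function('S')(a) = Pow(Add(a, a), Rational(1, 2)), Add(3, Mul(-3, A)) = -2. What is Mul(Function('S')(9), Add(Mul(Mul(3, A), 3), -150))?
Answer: Mul(-405, Pow(2, Rational(1, 2))) ≈ -572.76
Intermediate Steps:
A = Rational(5, 3) (A = Add(1, Mul(Rational(-1, 3), -2)) = Add(1, Rational(2, 3)) = Rational(5, 3) ≈ 1.6667)
Function('S')(a) = Mul(Pow(2, Rational(1, 2)), Pow(a, Rational(1, 2))) (Function('S')(a) = Pow(Mul(2, a), Rational(1, 2)) = Mul(Pow(2, Rational(1, 2)), Pow(a, Rational(1, 2))))
Mul(Function('S')(9), Add(Mul(Mul(3, A), 3), -150)) = Mul(Mul(Pow(2, Rational(1, 2)), Pow(9, Rational(1, 2))), Add(Mul(Mul(3, Rational(5, 3)), 3), -150)) = Mul(Mul(Pow(2, Rational(1, 2)), 3), Add(Mul(5, 3), -150)) = Mul(Mul(3, Pow(2, Rational(1, 2))), Add(15, -150)) = Mul(Mul(3, Pow(2, Rational(1, 2))), -135) = Mul(-405, Pow(2, Rational(1, 2)))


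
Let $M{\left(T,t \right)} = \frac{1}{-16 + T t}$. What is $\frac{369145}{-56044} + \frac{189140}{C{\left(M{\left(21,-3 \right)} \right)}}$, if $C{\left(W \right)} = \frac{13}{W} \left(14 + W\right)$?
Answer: $- \frac{3180586017}{161014412} \approx -19.753$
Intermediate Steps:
$C{\left(W \right)} = \frac{13 \left(14 + W\right)}{W}$
$\frac{369145}{-56044} + \frac{189140}{C{\left(M{\left(21,-3 \right)} \right)}} = \frac{369145}{-56044} + \frac{189140}{13 + \frac{182}{\frac{1}{-16 + 21 \left(-3\right)}}} = 369145 \left(- \frac{1}{56044}\right) + \frac{189140}{13 + \frac{182}{\frac{1}{-16 - 63}}} = - \frac{369145}{56044} + \frac{189140}{13 + \frac{182}{\frac{1}{-79}}} = - \frac{369145}{56044} + \frac{189140}{13 + \frac{182}{- \frac{1}{79}}} = - \frac{369145}{56044} + \frac{189140}{13 + 182 \left(-79\right)} = - \frac{369145}{56044} + \frac{189140}{13 - 14378} = - \frac{369145}{56044} + \frac{189140}{-14365} = - \frac{369145}{56044} + 189140 \left(- \frac{1}{14365}\right) = - \frac{369145}{56044} - \frac{37828}{2873} = - \frac{3180586017}{161014412}$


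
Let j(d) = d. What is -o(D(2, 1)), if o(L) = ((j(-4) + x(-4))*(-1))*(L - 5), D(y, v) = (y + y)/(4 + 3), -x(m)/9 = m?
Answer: -992/7 ≈ -141.71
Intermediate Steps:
x(m) = -9*m
D(y, v) = 2*y/7 (D(y, v) = (2*y)/7 = (2*y)*(⅐) = 2*y/7)
o(L) = 160 - 32*L (o(L) = ((-4 - 9*(-4))*(-1))*(L - 5) = ((-4 + 36)*(-1))*(-5 + L) = (32*(-1))*(-5 + L) = -32*(-5 + L) = 160 - 32*L)
-o(D(2, 1)) = -(160 - 64*2/7) = -(160 - 32*4/7) = -(160 - 128/7) = -1*992/7 = -992/7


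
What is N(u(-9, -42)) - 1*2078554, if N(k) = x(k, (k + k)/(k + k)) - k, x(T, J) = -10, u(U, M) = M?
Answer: -2078522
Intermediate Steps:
N(k) = -10 - k
N(u(-9, -42)) - 1*2078554 = (-10 - 1*(-42)) - 1*2078554 = (-10 + 42) - 2078554 = 32 - 2078554 = -2078522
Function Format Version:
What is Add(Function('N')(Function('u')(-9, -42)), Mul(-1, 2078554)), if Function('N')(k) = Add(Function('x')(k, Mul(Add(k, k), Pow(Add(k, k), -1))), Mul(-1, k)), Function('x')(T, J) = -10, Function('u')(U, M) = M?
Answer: -2078522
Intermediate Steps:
Function('N')(k) = Add(-10, Mul(-1, k))
Add(Function('N')(Function('u')(-9, -42)), Mul(-1, 2078554)) = Add(Add(-10, Mul(-1, -42)), Mul(-1, 2078554)) = Add(Add(-10, 42), -2078554) = Add(32, -2078554) = -2078522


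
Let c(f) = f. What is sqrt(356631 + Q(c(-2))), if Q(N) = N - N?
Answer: sqrt(356631) ≈ 597.19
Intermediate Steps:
Q(N) = 0
sqrt(356631 + Q(c(-2))) = sqrt(356631 + 0) = sqrt(356631)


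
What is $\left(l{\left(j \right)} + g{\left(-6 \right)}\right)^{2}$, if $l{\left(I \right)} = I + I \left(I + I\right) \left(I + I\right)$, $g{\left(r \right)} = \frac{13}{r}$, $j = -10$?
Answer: $\frac{579509329}{36} \approx 1.6097 \cdot 10^{7}$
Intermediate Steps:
$l{\left(I \right)} = I + 4 I^{3}$ ($l{\left(I \right)} = I + I 2 I 2 I = I + I 4 I^{2} = I + 4 I^{3}$)
$\left(l{\left(j \right)} + g{\left(-6 \right)}\right)^{2} = \left(\left(-10 + 4 \left(-10\right)^{3}\right) + \frac{13}{-6}\right)^{2} = \left(\left(-10 + 4 \left(-1000\right)\right) + 13 \left(- \frac{1}{6}\right)\right)^{2} = \left(\left(-10 - 4000\right) - \frac{13}{6}\right)^{2} = \left(-4010 - \frac{13}{6}\right)^{2} = \left(- \frac{24073}{6}\right)^{2} = \frac{579509329}{36}$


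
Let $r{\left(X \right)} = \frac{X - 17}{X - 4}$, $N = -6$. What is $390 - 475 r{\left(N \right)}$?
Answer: $- \frac{1405}{2} \approx -702.5$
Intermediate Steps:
$r{\left(X \right)} = \frac{-17 + X}{-4 + X}$
$390 - 475 r{\left(N \right)} = 390 - 475 \frac{-17 - 6}{-4 - 6} = 390 - 475 \frac{1}{-10} \left(-23\right) = 390 - 475 \left(\left(- \frac{1}{10}\right) \left(-23\right)\right) = 390 - \frac{2185}{2} = - \frac{1405}{2}$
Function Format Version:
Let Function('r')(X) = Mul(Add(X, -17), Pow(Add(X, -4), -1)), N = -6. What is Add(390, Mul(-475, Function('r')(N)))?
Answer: Rational(-1405, 2) ≈ -702.50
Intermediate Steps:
Function('r')(X) = Mul(Pow(Add(-4, X), -1), Add(-17, X)) (Function('r')(X) = Mul(Add(-17, X), Pow(Add(-4, X), -1)) = Mul(Pow(Add(-4, X), -1), Add(-17, X)))
Add(390, Mul(-475, Function('r')(N))) = Add(390, Mul(-475, Mul(Pow(Add(-4, -6), -1), Add(-17, -6)))) = Add(390, Mul(-475, Mul(Pow(-10, -1), -23))) = Add(390, Mul(-475, Mul(Rational(-1, 10), -23))) = Add(390, Mul(-475, Rational(23, 10))) = Add(390, Rational(-2185, 2)) = Rational(-1405, 2)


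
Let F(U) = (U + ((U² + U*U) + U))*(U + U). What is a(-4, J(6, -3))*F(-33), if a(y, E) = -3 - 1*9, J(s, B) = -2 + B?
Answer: 1672704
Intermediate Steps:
F(U) = 2*U*(2*U + 2*U²) (F(U) = (U + ((U² + U²) + U))*(2*U) = (U + (2*U² + U))*(2*U) = (U + (U + 2*U²))*(2*U) = (2*U + 2*U²)*(2*U) = 2*U*(2*U + 2*U²))
a(y, E) = -12 (a(y, E) = -3 - 9 = -12)
a(-4, J(6, -3))*F(-33) = -48*(-33)²*(1 - 33) = -48*1089*(-32) = -12*(-139392) = 1672704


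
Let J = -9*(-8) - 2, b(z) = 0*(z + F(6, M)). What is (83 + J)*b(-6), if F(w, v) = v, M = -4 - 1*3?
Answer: 0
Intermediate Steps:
M = -7 (M = -4 - 3 = -7)
b(z) = 0 (b(z) = 0*(z - 7) = 0*(-7 + z) = 0)
J = 70 (J = 72 - 2 = 70)
(83 + J)*b(-6) = (83 + 70)*0 = 153*0 = 0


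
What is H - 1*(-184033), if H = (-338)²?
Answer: 298277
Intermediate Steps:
H = 114244
H - 1*(-184033) = 114244 - 1*(-184033) = 114244 + 184033 = 298277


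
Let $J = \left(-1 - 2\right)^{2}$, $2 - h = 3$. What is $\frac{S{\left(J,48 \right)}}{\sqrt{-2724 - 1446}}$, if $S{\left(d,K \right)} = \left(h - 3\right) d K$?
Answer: $\frac{288 i \sqrt{4170}}{695} \approx 26.759 i$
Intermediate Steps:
$h = -1$ ($h = 2 - 3 = -1$)
$J = 9$ ($J = \left(-3\right)^{2} = 9$)
$S{\left(d,K \right)} = - 4 K d$ ($S{\left(d,K \right)} = \left(-1 - 3\right) d K = - 4 d K = - 4 K d$)
$\frac{S{\left(J,48 \right)}}{\sqrt{-2724 - 1446}} = \frac{\left(-4\right) 48 \cdot 9}{\sqrt{-2724 - 1446}} = - \frac{1728}{\sqrt{-4170}} = - \frac{1728}{i \sqrt{4170}} = - 1728 \left(- \frac{i \sqrt{4170}}{4170}\right) = \frac{288 i \sqrt{4170}}{695}$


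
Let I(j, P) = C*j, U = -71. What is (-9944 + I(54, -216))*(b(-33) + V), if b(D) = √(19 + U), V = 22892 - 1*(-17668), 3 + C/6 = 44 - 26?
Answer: -206207040 - 10168*I*√13 ≈ -2.0621e+8 - 36661.0*I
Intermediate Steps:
C = 90 (C = -18 + 6*(44 - 26) = -18 + 6*18 = -18 + 108 = 90)
I(j, P) = 90*j
V = 40560 (V = 22892 + 17668 = 40560)
b(D) = 2*I*√13 (b(D) = √(19 - 71) = √(-52) = 2*I*√13)
(-9944 + I(54, -216))*(b(-33) + V) = (-9944 + 90*54)*(2*I*√13 + 40560) = (-9944 + 4860)*(40560 + 2*I*√13) = -5084*(40560 + 2*I*√13) = -206207040 - 10168*I*√13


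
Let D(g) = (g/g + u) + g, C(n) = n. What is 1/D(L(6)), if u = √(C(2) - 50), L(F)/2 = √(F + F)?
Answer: 1/(1 + 4*√3*(1 + I)) ≈ 0.071518 - 0.062497*I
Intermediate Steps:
L(F) = 2*√2*√F (L(F) = 2*√(F + F) = 2*√(2*F) = 2*(√2*√F) = 2*√2*√F)
u = 4*I*√3 (u = √(2 - 50) = √(-48) = 4*I*√3 ≈ 6.9282*I)
D(g) = 1 + g + 4*I*√3 (D(g) = (g/g + 4*I*√3) + g = (1 + 4*I*√3) + g = 1 + g + 4*I*√3)
1/D(L(6)) = 1/(1 + 2*√2*√6 + 4*I*√3) = 1/(1 + 4*√3 + 4*I*√3)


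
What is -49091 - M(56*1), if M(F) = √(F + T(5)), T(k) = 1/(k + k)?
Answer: -49091 - √5610/10 ≈ -49099.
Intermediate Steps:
T(k) = 1/(2*k)
M(F) = √(⅒ + F) (M(F) = √(F + (½)/5) = √(F + (½)*(⅕)) = √(F + ⅒) = √(⅒ + F))
-49091 - M(56*1) = -49091 - √(10 + 100*(56*1))/10 = -49091 - √(10 + 100*56)/10 = -49091 - √(10 + 5600)/10 = -49091 - √5610/10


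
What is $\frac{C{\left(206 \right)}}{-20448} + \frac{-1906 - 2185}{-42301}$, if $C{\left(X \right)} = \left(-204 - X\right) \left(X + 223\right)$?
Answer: $\frac{1253995943}{144161808} \approx 8.6985$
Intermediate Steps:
$C{\left(X \right)} = \left(-204 - X\right) \left(223 + X\right)$
$\frac{C{\left(206 \right)}}{-20448} + \frac{-1906 - 2185}{-42301} = \frac{-45492 - 206^{2} - 87962}{-20448} + \frac{-1906 - 2185}{-42301} = \left(-45492 - 42436 - 87962\right) \left(- \frac{1}{20448}\right) + \left(-1906 - 2185\right) \left(- \frac{1}{42301}\right) = \left(-45492 - 42436 - 87962\right) \left(- \frac{1}{20448}\right) - - \frac{4091}{42301} = \left(-175890\right) \left(- \frac{1}{20448}\right) + \frac{4091}{42301} = \frac{29315}{3408} + \frac{4091}{42301} = \frac{1253995943}{144161808}$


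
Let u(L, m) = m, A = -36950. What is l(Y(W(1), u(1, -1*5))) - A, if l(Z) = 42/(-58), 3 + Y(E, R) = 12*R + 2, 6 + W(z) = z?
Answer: 1071529/29 ≈ 36949.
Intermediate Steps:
W(z) = -6 + z
Y(E, R) = -1 + 12*R (Y(E, R) = -3 + (12*R + 2) = -3 + (2 + 12*R) = -1 + 12*R)
l(Z) = -21/29 (l(Z) = 42*(-1/58) = -21/29)
l(Y(W(1), u(1, -1*5))) - A = -21/29 - 1*(-36950) = -21/29 + 36950 = 1071529/29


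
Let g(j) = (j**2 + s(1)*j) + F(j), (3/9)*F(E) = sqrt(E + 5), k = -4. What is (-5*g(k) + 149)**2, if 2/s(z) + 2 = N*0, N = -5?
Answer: 1156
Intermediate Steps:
F(E) = 3*sqrt(5 + E) (F(E) = 3*sqrt(E + 5) = 3*sqrt(5 + E))
s(z) = -1 (s(z) = 2/(-2 - 5*0) = 2/(-2 + 0) = 2/(-2) = 2*(-1/2) = -1)
g(j) = j**2 - j + 3*sqrt(5 + j) (g(j) = (j**2 - j) + 3*sqrt(5 + j) = j**2 - j + 3*sqrt(5 + j))
(-5*g(k) + 149)**2 = (-5*((-4)**2 - 1*(-4) + 3*sqrt(5 - 4)) + 149)**2 = (-5*(16 + 4 + 3*sqrt(1)) + 149)**2 = (-5*(16 + 4 + 3*1) + 149)**2 = (-5*(16 + 4 + 3) + 149)**2 = (-5*23 + 149)**2 = (-115 + 149)**2 = 34**2 = 1156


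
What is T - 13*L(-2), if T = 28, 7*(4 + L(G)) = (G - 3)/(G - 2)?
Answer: 2175/28 ≈ 77.679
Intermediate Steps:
L(G) = -4 + (-3 + G)/(7*(-2 + G)) (L(G) = -4 + ((G - 3)/(G - 2))/7 = -4 + ((-3 + G)/(-2 + G))/7 = -4 + (-3 + G)/(7*(-2 + G)))
T - 13*L(-2) = 28 - 13*(53 - 27*(-2))/(7*(-2 - 2)) = 28 - 13*(53 + 54)/(7*(-4)) = 28 - 13*(-1)*107/(7*4) = 28 - 13*(-107/28) = 28 + 1391/28 = 2175/28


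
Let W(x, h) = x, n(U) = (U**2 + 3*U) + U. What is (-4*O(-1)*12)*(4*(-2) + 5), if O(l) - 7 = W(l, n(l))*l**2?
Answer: 864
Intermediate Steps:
n(U) = U**2 + 4*U
O(l) = 7 + l**3 (O(l) = 7 + l*l**2 = 7 + l**3)
(-4*O(-1)*12)*(4*(-2) + 5) = (-4*(7 + (-1)**3)*12)*(4*(-2) + 5) = (-4*(7 - 1)*12)*(-8 + 5) = (-4*6*12)*(-3) = -24*12*(-3) = -288*(-3) = 864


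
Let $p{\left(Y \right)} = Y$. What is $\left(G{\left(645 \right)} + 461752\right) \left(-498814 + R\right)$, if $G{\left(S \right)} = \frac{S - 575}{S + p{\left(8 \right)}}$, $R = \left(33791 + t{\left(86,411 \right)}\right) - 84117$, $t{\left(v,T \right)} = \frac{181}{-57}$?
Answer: $- \frac{3146018404436762}{12407} \approx -2.5357 \cdot 10^{11}$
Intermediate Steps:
$t{\left(v,T \right)} = - \frac{181}{57}$ ($t{\left(v,T \right)} = 181 \left(- \frac{1}{57}\right) = - \frac{181}{57}$)
$R = - \frac{2868763}{57}$ ($R = \left(33791 - \frac{181}{57}\right) - 84117 = \frac{1925906}{57} - 84117 = - \frac{2868763}{57} \approx -50329.0$)
$G{\left(S \right)} = \frac{-575 + S}{8 + S}$ ($G{\left(S \right)} = \frac{S - 575}{S + 8} = \frac{-575 + S}{8 + S}$)
$\left(G{\left(645 \right)} + 461752\right) \left(-498814 + R\right) = \left(\frac{-575 + 645}{8 + 645} + 461752\right) \left(-498814 - \frac{2868763}{57}\right) = \left(\frac{1}{653} \cdot 70 + 461752\right) \left(- \frac{31301161}{57}\right) = \left(\frac{70}{653} + 461752\right) \left(- \frac{31301161}{57}\right) = \frac{301524126}{653} \left(- \frac{31301161}{57}\right) = - \frac{3146018404436762}{12407}$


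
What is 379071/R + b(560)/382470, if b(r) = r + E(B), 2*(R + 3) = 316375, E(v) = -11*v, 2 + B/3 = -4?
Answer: 7637009959/3184253985 ≈ 2.3984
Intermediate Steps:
B = -18 (B = -6 + 3*(-4) = -6 - 12 = -18)
R = 316369/2 (R = -3 + (1/2)*316375 = -3 + 316375/2 = 316369/2 ≈ 1.5818e+5)
b(r) = 198 + r (b(r) = r - 11*(-18) = r + 198 = 198 + r)
379071/R + b(560)/382470 = 379071/(316369/2) + (198 + 560)/382470 = 379071*(2/316369) + 758*(1/382470) = 758142/316369 + 379/191235 = 7637009959/3184253985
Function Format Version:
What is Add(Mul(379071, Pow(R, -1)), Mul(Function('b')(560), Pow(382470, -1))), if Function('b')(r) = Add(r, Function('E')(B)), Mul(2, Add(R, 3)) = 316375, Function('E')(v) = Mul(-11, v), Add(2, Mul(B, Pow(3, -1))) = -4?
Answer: Rational(7637009959, 3184253985) ≈ 2.3984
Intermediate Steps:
B = -18 (B = Add(-6, Mul(3, -4)) = Add(-6, -12) = -18)
R = Rational(316369, 2) (R = Add(-3, Mul(Rational(1, 2), 316375)) = Add(-3, Rational(316375, 2)) = Rational(316369, 2) ≈ 1.5818e+5)
Function('b')(r) = Add(198, r) (Function('b')(r) = Add(r, Mul(-11, -18)) = Add(r, 198) = Add(198, r))
Add(Mul(379071, Pow(R, -1)), Mul(Function('b')(560), Pow(382470, -1))) = Add(Mul(379071, Pow(Rational(316369, 2), -1)), Mul(Add(198, 560), Pow(382470, -1))) = Add(Mul(379071, Rational(2, 316369)), Mul(758, Rational(1, 382470))) = Add(Rational(758142, 316369), Rational(379, 191235)) = Rational(7637009959, 3184253985)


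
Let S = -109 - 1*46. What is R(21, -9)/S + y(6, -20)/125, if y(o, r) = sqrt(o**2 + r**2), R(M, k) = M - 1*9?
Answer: -12/155 + 2*sqrt(109)/125 ≈ 0.089626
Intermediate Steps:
R(M, k) = -9 + M (R(M, k) = M - 9 = -9 + M)
S = -155 (S = -109 - 46 = -155)
R(21, -9)/S + y(6, -20)/125 = (-9 + 21)/(-155) + sqrt(6**2 + (-20)**2)/125 = 12*(-1/155) + sqrt(36 + 400)*(1/125) = -12/155 + sqrt(436)*(1/125) = -12/155 + (2*sqrt(109))*(1/125) = -12/155 + 2*sqrt(109)/125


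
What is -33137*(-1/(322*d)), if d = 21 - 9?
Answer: 33137/3864 ≈ 8.5758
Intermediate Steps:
d = 12
-33137*(-1/(322*d)) = -33137/(12*(-322)) = -33137/(-3864) = -33137*(-1/3864) = 33137/3864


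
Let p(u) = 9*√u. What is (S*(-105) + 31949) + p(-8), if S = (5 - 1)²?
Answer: 30269 + 18*I*√2 ≈ 30269.0 + 25.456*I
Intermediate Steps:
S = 16 (S = 4² = 16)
(S*(-105) + 31949) + p(-8) = (16*(-105) + 31949) + 9*√(-8) = (-1680 + 31949) + 9*(2*I*√2) = 30269 + 18*I*√2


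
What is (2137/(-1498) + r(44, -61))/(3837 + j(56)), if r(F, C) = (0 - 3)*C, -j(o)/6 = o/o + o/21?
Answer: 271997/5714870 ≈ 0.047595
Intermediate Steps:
j(o) = -6 - 2*o/7 (j(o) = -6*(o/o + o/21) = -6*(1 + o*(1/21)) = -6*(1 + o/21) = -6 - 2*o/7)
r(F, C) = -3*C
(2137/(-1498) + r(44, -61))/(3837 + j(56)) = (2137/(-1498) - 3*(-61))/(3837 + (-6 - 2/7*56)) = (2137*(-1/1498) + 183)/(3837 + (-6 - 16)) = (-2137/1498 + 183)/(3837 - 22) = (271997/1498)/3815 = (271997/1498)*(1/3815) = 271997/5714870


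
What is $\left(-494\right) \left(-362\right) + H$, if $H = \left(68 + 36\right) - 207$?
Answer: $178725$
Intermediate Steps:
$H = -103$ ($H = 104 - 207 = -103$)
$\left(-494\right) \left(-362\right) + H = \left(-494\right) \left(-362\right) - 103 = 178828 - 103 = 178725$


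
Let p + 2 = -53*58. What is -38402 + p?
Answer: -41478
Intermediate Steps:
p = -3076 (p = -2 - 53*58 = -2 - 3074 = -3076)
-38402 + p = -38402 - 3076 = -41478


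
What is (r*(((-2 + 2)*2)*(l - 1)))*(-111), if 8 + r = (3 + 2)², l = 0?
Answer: 0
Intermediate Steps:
r = 17 (r = -8 + (3 + 2)² = -8 + 5² = -8 + 25 = 17)
(r*(((-2 + 2)*2)*(l - 1)))*(-111) = (17*(((-2 + 2)*2)*(0 - 1)))*(-111) = (17*((0*2)*(-1)))*(-111) = (17*(0*(-1)))*(-111) = (17*0)*(-111) = 0*(-111) = 0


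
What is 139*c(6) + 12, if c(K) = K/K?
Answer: 151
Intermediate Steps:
c(K) = 1
139*c(6) + 12 = 139*1 + 12 = 139 + 12 = 151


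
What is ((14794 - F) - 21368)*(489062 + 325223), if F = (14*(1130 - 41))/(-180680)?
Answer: -96718742613209/18068 ≈ -5.3530e+9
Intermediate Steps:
F = -7623/90340 (F = (14*1089)*(-1/180680) = 15246*(-1/180680) = -7623/90340 ≈ -0.084381)
((14794 - F) - 21368)*(489062 + 325223) = ((14794 - 1*(-7623/90340)) - 21368)*(489062 + 325223) = ((14794 + 7623/90340) - 21368)*814285 = (1336497583/90340 - 21368)*814285 = -593887537/90340*814285 = -96718742613209/18068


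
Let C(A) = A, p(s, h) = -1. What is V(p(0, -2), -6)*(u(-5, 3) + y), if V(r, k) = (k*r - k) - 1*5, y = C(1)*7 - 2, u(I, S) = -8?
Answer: -21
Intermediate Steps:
y = 5 (y = 1*7 - 2 = 7 - 2 = 5)
V(r, k) = -5 - k + k*r (V(r, k) = (-k + k*r) - 5 = -5 - k + k*r)
V(p(0, -2), -6)*(u(-5, 3) + y) = (-5 - 1*(-6) - 6*(-1))*(-8 + 5) = (-5 + 6 + 6)*(-3) = 7*(-3) = -21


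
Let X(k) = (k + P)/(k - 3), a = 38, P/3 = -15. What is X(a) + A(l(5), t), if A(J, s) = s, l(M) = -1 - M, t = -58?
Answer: -291/5 ≈ -58.200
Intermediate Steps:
P = -45 (P = 3*(-15) = -45)
X(k) = (-45 + k)/(-3 + k) (X(k) = (k - 45)/(k - 3) = (-45 + k)/(-3 + k))
X(a) + A(l(5), t) = (-45 + 38)/(-3 + 38) - 58 = -7/35 - 58 = (1/35)*(-7) - 58 = -1/5 - 58 = -291/5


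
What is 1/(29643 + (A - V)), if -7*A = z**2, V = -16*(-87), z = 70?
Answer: 1/27551 ≈ 3.6296e-5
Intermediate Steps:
V = 1392
A = -700 (A = -1/7*70**2 = -1/7*4900 = -700)
1/(29643 + (A - V)) = 1/(29643 + (-700 - 1*1392)) = 1/(29643 + (-700 - 1392)) = 1/(29643 - 2092) = 1/27551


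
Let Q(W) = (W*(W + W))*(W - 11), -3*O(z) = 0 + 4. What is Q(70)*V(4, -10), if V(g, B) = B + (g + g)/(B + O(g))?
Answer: -105232400/17 ≈ -6.1901e+6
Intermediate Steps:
O(z) = -4/3 (O(z) = -(0 + 4)/3 = -⅓*4 = -4/3)
Q(W) = 2*W²*(-11 + W) (Q(W) = (W*(2*W))*(-11 + W) = (2*W²)*(-11 + W) = 2*W²*(-11 + W))
V(g, B) = B + 2*g/(-4/3 + B) (V(g, B) = B + (g + g)/(B - 4/3) = B + (2*g)/(-4/3 + B) = B + 2*g/(-4/3 + B))
Q(70)*V(4, -10) = (2*70²*(-11 + 70))*((-4*(-10) + 3*(-10)² + 6*4)/(-4 + 3*(-10))) = (2*4900*59)*((40 + 3*100 + 24)/(-4 - 30)) = 578200*((40 + 300 + 24)/(-34)) = 578200*(-1/34*364) = 578200*(-182/17) = -105232400/17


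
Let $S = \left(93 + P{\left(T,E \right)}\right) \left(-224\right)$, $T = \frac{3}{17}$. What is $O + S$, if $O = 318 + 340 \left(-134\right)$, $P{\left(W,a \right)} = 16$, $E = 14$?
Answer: $-69658$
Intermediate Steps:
$T = \frac{3}{17}$ ($T = 3 \cdot \frac{1}{17} = \frac{3}{17} \approx 0.17647$)
$O = -45242$ ($O = 318 - 45560 = -45242$)
$S = -24416$ ($S = \left(93 + 16\right) \left(-224\right) = 109 \left(-224\right) = -24416$)
$O + S = -45242 - 24416 = -69658$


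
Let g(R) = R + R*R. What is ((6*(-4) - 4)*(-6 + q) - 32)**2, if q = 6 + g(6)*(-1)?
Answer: 1308736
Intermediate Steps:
g(R) = R + R**2
q = -36 (q = 6 + (6*(1 + 6))*(-1) = 6 + (6*7)*(-1) = 6 + 42*(-1) = 6 - 42 = -36)
((6*(-4) - 4)*(-6 + q) - 32)**2 = ((6*(-4) - 4)*(-6 - 36) - 32)**2 = ((-24 - 4)*(-42) - 32)**2 = (-28*(-42) - 32)**2 = (1176 - 32)**2 = 1144**2 = 1308736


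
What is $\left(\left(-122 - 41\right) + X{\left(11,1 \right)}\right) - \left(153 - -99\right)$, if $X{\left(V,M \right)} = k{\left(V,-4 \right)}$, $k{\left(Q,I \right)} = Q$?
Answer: $-404$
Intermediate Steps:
$X{\left(V,M \right)} = V$
$\left(\left(-122 - 41\right) + X{\left(11,1 \right)}\right) - \left(153 - -99\right) = \left(\left(-122 - 41\right) + 11\right) - \left(153 - -99\right) = \left(-163 + 11\right) - \left(153 + 99\right) = -152 - 252 = -404$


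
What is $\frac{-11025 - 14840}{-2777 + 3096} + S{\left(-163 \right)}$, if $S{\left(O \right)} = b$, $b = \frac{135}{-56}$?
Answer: $- \frac{1491505}{17864} \approx -83.492$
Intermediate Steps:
$b = - \frac{135}{56}$ ($b = 135 \left(- \frac{1}{56}\right) = - \frac{135}{56} \approx -2.4107$)
$S{\left(O \right)} = - \frac{135}{56}$
$\frac{-11025 - 14840}{-2777 + 3096} + S{\left(-163 \right)} = \frac{-11025 - 14840}{-2777 + 3096} - \frac{135}{56} = - \frac{25865}{319} - \frac{135}{56} = - \frac{1491505}{17864}$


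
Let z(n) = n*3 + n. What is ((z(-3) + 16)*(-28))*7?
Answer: -784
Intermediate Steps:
z(n) = 4*n (z(n) = 3*n + n = 4*n)
((z(-3) + 16)*(-28))*7 = ((4*(-3) + 16)*(-28))*7 = ((-12 + 16)*(-28))*7 = (4*(-28))*7 = -112*7 = -784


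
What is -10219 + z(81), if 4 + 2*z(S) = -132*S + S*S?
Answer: -24573/2 ≈ -12287.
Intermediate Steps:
z(S) = -2 + S²/2 - 66*S (z(S) = -2 + (-132*S + S*S)/2 = -2 + (-132*S + S²)/2 = -2 + (S² - 132*S)/2 = -2 + (S²/2 - 66*S) = -2 + S²/2 - 66*S)
-10219 + z(81) = -10219 + (-2 + (½)*81² - 66*81) = -10219 + (-2 + (½)*6561 - 5346) = -10219 + (-2 + 6561/2 - 5346) = -10219 - 4135/2 = -24573/2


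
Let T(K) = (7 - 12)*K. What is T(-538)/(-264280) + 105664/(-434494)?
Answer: -1454683539/5741403716 ≈ -0.25337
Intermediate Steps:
T(K) = -5*K
T(-538)/(-264280) + 105664/(-434494) = -5*(-538)/(-264280) + 105664/(-434494) = 2690*(-1/264280) + 105664*(-1/434494) = -269/26428 - 52832/217247 = -1454683539/5741403716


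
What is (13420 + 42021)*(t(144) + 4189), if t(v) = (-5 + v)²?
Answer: 1303417910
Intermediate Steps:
(13420 + 42021)*(t(144) + 4189) = (13420 + 42021)*((-5 + 144)² + 4189) = 55441*(139² + 4189) = 55441*(19321 + 4189) = 55441*23510 = 1303417910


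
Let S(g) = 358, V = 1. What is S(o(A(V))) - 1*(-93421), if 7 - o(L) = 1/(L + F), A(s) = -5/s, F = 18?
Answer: 93779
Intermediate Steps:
o(L) = 7 - 1/(18 + L) (o(L) = 7 - 1/(L + 18) = 7 - 1/(18 + L))
S(o(A(V))) - 1*(-93421) = 358 - 1*(-93421) = 358 + 93421 = 93779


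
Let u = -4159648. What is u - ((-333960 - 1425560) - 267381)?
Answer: -2132747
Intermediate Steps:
u - ((-333960 - 1425560) - 267381) = -4159648 - ((-333960 - 1425560) - 267381) = -4159648 - (-1759520 - 267381) = -4159648 - 1*(-2026901) = -4159648 + 2026901 = -2132747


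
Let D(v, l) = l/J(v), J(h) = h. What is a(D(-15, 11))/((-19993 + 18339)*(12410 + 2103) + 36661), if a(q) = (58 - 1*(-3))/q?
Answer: 915/263646251 ≈ 3.4706e-6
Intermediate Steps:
D(v, l) = l/v
a(q) = 61/q (a(q) = (58 + 3)/q = 61/q)
a(D(-15, 11))/((-19993 + 18339)*(12410 + 2103) + 36661) = (61/((11/(-15))))/((-19993 + 18339)*(12410 + 2103) + 36661) = (61/((11*(-1/15))))/(-1654*14513 + 36661) = (61/(-11/15))/(-24004502 + 36661) = (61*(-15/11))/(-23967841) = -915/11*(-1/23967841) = 915/263646251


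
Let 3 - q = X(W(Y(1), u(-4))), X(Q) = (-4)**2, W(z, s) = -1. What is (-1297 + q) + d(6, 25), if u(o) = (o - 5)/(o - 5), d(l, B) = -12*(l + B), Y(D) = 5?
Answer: -1682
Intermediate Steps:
d(l, B) = -12*B - 12*l (d(l, B) = -12*(B + l) = -12*B - 12*l)
u(o) = 1 (u(o) = (-5 + o)/(-5 + o) = 1)
X(Q) = 16
q = -13 (q = 3 - 1*16 = 3 - 16 = -13)
(-1297 + q) + d(6, 25) = (-1297 - 13) + (-12*25 - 12*6) = -1310 + (-300 - 72) = -1310 - 372 = -1682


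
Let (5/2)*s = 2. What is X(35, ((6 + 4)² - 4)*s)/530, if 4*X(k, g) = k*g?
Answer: 336/265 ≈ 1.2679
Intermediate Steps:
s = ⅘ (s = (⅖)*2 = ⅘ ≈ 0.80000)
X(k, g) = g*k/4 (X(k, g) = (k*g)/4 = (g*k)/4 = g*k/4)
X(35, ((6 + 4)² - 4)*s)/530 = ((¼)*(((6 + 4)² - 4)*(⅘))*35)/530 = ((¼)*((10² - 4)*(⅘))*35)*(1/530) = ((¼)*((100 - 4)*(⅘))*35)*(1/530) = ((¼)*(96*(⅘))*35)*(1/530) = ((¼)*(384/5)*35)*(1/530) = 672*(1/530) = 336/265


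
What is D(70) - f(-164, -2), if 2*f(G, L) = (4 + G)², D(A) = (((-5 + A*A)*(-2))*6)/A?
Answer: -95474/7 ≈ -13639.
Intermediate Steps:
D(A) = (60 - 12*A²)/A (D(A) = (((-5 + A²)*(-2))*6)/A = ((10 - 2*A²)*6)/A = (60 - 12*A²)/A)
f(G, L) = (4 + G)²/2
D(70) - f(-164, -2) = (-12*70 + 60/70) - (4 - 164)²/2 = (-840 + 60*(1/70)) - (-160)²/2 = (-840 + 6/7) - 25600/2 = -5874/7 - 1*12800 = -5874/7 - 12800 = -95474/7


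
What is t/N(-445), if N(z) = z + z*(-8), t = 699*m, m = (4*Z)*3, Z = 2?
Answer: 16776/3115 ≈ 5.3856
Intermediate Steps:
m = 24 (m = (4*2)*3 = 8*3 = 24)
t = 16776 (t = 699*24 = 16776)
N(z) = -7*z (N(z) = z - 8*z = -7*z)
t/N(-445) = 16776/((-7*(-445))) = 16776/3115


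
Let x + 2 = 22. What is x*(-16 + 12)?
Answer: -80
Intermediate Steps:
x = 20 (x = -2 + 22 = 20)
x*(-16 + 12) = 20*(-16 + 12) = 20*(-4) = -80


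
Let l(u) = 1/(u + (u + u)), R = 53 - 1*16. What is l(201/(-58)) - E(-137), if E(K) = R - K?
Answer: -104980/603 ≈ -174.10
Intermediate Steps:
R = 37 (R = 53 - 16 = 37)
E(K) = 37 - K
l(u) = 1/(3*u) (l(u) = 1/(u + 2*u) = 1/(3*u))
l(201/(-58)) - E(-137) = 1/(3*((201/(-58)))) - (37 - 1*(-137)) = 1/(3*((201*(-1/58)))) - (37 + 137) = 1/(3*(-201/58)) - 1*174 = (⅓)*(-58/201) - 174 = -58/603 - 174 = -104980/603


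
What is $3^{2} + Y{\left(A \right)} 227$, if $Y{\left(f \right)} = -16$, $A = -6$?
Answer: $-3623$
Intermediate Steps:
$3^{2} + Y{\left(A \right)} 227 = 3^{2} - 3632 = 9 - 3632 = -3623$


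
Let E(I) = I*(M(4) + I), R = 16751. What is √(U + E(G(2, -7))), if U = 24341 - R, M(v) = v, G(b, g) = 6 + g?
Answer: 3*√843 ≈ 87.103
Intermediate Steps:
E(I) = I*(4 + I)
U = 7590 (U = 24341 - 1*16751 = 24341 - 16751 = 7590)
√(U + E(G(2, -7))) = √(7590 + (6 - 7)*(4 + (6 - 7))) = √(7590 - (4 - 1)) = √(7590 - 1*3) = √(7590 - 3) = √7587 = 3*√843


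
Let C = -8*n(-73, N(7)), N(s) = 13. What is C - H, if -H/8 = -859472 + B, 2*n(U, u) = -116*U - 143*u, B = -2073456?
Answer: -23489860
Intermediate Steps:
n(U, u) = -58*U - 143*u/2 (n(U, u) = (-116*U - 143*u)/2 = (-143*u - 116*U)/2 = -58*U - 143*u/2)
C = -26436 (C = -8*(-58*(-73) - 143/2*13) = -8*(4234 - 1859/2) = -8*6609/2 = -26436)
H = 23463424 (H = -8*(-859472 - 2073456) = -8*(-2932928) = 23463424)
C - H = -26436 - 1*23463424 = -26436 - 23463424 = -23489860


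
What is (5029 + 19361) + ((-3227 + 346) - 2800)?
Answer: 18709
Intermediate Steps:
(5029 + 19361) + ((-3227 + 346) - 2800) = 24390 + (-2881 - 2800) = 24390 - 5681 = 18709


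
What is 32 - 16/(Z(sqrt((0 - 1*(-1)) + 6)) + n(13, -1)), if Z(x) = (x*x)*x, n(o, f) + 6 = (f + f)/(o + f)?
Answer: 347776/10979 - 4032*sqrt(7)/10979 ≈ 30.705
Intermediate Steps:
n(o, f) = -6 + 2*f/(f + o) (n(o, f) = -6 + (f + f)/(o + f) = -6 + (2*f)/(f + o) = -6 + 2*f/(f + o))
Z(x) = x**3 (Z(x) = x**2*x = x**3)
32 - 16/(Z(sqrt((0 - 1*(-1)) + 6)) + n(13, -1)) = 32 - 16/((sqrt((0 - 1*(-1)) + 6))**3 + 2*(-3*13 - 2*(-1))/(-1 + 13)) = 32 - 16/((sqrt((0 + 1) + 6))**3 + 2*(-39 + 2)/12) = 32 - 16/((sqrt(1 + 6))**3 + 2*(1/12)*(-37)) = 32 - 16/((sqrt(7))**3 - 37/6) = 32 - 16/(7*sqrt(7) - 37/6) = 32 - 16/(-37/6 + 7*sqrt(7))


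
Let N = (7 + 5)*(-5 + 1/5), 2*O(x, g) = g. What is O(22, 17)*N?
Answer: -2448/5 ≈ -489.60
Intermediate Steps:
O(x, g) = g/2
N = -288/5 (N = 12*(-5 + ⅕) = 12*(-24/5) = -288/5 ≈ -57.600)
O(22, 17)*N = ((½)*17)*(-288/5) = (17/2)*(-288/5) = -2448/5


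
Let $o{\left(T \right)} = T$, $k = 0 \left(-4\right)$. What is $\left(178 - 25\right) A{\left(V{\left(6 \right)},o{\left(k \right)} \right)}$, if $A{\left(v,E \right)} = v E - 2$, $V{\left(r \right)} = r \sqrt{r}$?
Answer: $-306$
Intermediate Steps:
$k = 0$
$V{\left(r \right)} = r^{\frac{3}{2}}$
$A{\left(v,E \right)} = -2 + E v$ ($A{\left(v,E \right)} = E v - 2 = -2 + E v$)
$\left(178 - 25\right) A{\left(V{\left(6 \right)},o{\left(k \right)} \right)} = \left(178 - 25\right) \left(-2 + 0 \cdot 6^{\frac{3}{2}}\right) = 153 \left(-2 + 0 \cdot 6 \sqrt{6}\right) = 153 \left(-2 + 0\right) = 153 \left(-2\right) = -306$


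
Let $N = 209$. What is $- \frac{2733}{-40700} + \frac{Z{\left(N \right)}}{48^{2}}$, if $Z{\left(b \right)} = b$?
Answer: $\frac{3700783}{23443200} \approx 0.15786$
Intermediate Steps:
$- \frac{2733}{-40700} + \frac{Z{\left(N \right)}}{48^{2}} = - \frac{2733}{-40700} + \frac{209}{48^{2}} = \left(-2733\right) \left(- \frac{1}{40700}\right) + \frac{209}{2304} = \frac{2733}{40700} + 209 \cdot \frac{1}{2304} = \frac{2733}{40700} + \frac{209}{2304} = \frac{3700783}{23443200}$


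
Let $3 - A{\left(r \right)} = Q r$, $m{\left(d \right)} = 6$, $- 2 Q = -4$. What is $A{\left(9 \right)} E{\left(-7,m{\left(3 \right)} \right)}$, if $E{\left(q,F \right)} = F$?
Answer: $-90$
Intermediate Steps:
$Q = 2$ ($Q = \left(- \frac{1}{2}\right) \left(-4\right) = 2$)
$A{\left(r \right)} = 3 - 2 r$
$A{\left(9 \right)} E{\left(-7,m{\left(3 \right)} \right)} = \left(3 - 18\right) 6 = \left(-15\right) 6 = -90$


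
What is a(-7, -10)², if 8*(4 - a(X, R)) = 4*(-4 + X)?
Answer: 361/4 ≈ 90.250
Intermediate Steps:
a(X, R) = 6 - X/2 (a(X, R) = 4 - (-4 + X)/2 = 4 - (-16 + 4*X)/8 = 4 + (2 - X/2) = 6 - X/2)
a(-7, -10)² = (6 - ½*(-7))² = (6 + 7/2)² = (19/2)² = 361/4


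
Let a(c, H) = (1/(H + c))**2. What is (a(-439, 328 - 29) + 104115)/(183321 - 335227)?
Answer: -2040654001/2977357600 ≈ -0.68539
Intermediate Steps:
a(c, H) = (H + c)**(-2)
(a(-439, 328 - 29) + 104115)/(183321 - 335227) = (((328 - 29) - 439)**(-2) + 104115)/(183321 - 335227) = ((299 - 439)**(-2) + 104115)/(-151906) = ((-140)**(-2) + 104115)*(-1/151906) = (1/19600 + 104115)*(-1/151906) = (2040654001/19600)*(-1/151906) = -2040654001/2977357600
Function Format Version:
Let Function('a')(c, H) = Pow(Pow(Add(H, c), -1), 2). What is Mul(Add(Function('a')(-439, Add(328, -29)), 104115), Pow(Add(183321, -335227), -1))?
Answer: Rational(-2040654001, 2977357600) ≈ -0.68539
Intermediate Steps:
Function('a')(c, H) = Pow(Add(H, c), -2)
Mul(Add(Function('a')(-439, Add(328, -29)), 104115), Pow(Add(183321, -335227), -1)) = Mul(Add(Pow(Add(Add(328, -29), -439), -2), 104115), Pow(Add(183321, -335227), -1)) = Mul(Add(Pow(Add(299, -439), -2), 104115), Pow(-151906, -1)) = Mul(Add(Pow(-140, -2), 104115), Rational(-1, 151906)) = Mul(Add(Rational(1, 19600), 104115), Rational(-1, 151906)) = Mul(Rational(2040654001, 19600), Rational(-1, 151906)) = Rational(-2040654001, 2977357600)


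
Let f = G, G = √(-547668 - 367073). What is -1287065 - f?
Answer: -1287065 - I*√914741 ≈ -1.2871e+6 - 956.42*I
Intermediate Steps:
G = I*√914741 (G = √(-914741) = I*√914741 ≈ 956.42*I)
f = I*√914741 ≈ 956.42*I
-1287065 - f = -1287065 - I*√914741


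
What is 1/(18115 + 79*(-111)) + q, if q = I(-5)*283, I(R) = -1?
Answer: -2644917/9346 ≈ -283.00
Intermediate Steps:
q = -283 (q = -1*283 = -283)
1/(18115 + 79*(-111)) + q = 1/(18115 + 79*(-111)) - 283 = 1/(18115 - 8769) - 283 = 1/9346 - 283 = -2644917/9346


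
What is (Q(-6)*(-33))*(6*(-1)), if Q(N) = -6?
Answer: -1188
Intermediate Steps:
(Q(-6)*(-33))*(6*(-1)) = (-6*(-33))*(6*(-1)) = 198*(-6) = -1188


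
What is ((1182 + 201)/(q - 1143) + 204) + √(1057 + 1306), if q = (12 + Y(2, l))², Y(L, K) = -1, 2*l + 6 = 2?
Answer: 207105/1022 + √2363 ≈ 251.26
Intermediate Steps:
l = -2 (l = -3 + (½)*2 = -3 + 1 = -2)
q = 121 (q = (12 - 1)² = 11² = 121)
((1182 + 201)/(q - 1143) + 204) + √(1057 + 1306) = ((1182 + 201)/(121 - 1143) + 204) + √(1057 + 1306) = (1383/(-1022) + 204) + √2363 = (1383*(-1/1022) + 204) + √2363 = (-1383/1022 + 204) + √2363 = 207105/1022 + √2363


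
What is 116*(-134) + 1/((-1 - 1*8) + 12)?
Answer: -46631/3 ≈ -15544.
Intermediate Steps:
116*(-134) + 1/((-1 - 1*8) + 12) = -15544 + 1/((-1 - 8) + 12) = -15544 + 1/(-9 + 12) = -15544 + 1/3 = -15544 + ⅓ = -46631/3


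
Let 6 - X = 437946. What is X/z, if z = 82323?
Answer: -16220/3049 ≈ -5.3198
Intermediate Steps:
X = -437940 (X = 6 - 1*437946 = 6 - 437946 = -437940)
X/z = -437940/82323 = -437940*1/82323 = -16220/3049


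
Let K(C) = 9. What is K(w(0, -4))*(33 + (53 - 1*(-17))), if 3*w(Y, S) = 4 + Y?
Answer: 927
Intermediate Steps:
w(Y, S) = 4/3 + Y/3 (w(Y, S) = (4 + Y)/3 = 4/3 + Y/3)
K(w(0, -4))*(33 + (53 - 1*(-17))) = 9*(33 + (53 - 1*(-17))) = 9*(33 + (53 + 17)) = 9*(33 + 70) = 9*103 = 927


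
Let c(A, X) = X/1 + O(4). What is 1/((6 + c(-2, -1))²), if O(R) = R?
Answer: 1/81 ≈ 0.012346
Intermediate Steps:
c(A, X) = 4 + X (c(A, X) = X/1 + 4 = X*1 + 4 = X + 4 = 4 + X)
1/((6 + c(-2, -1))²) = 1/((6 + (4 - 1))²) = 1/((6 + 3)²) = 1/(9²) = 1/81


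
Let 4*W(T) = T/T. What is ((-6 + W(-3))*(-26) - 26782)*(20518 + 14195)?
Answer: -1848987945/2 ≈ -9.2449e+8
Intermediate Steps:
W(T) = ¼ (W(T) = (T/T)/4 = (¼)*1 = ¼)
((-6 + W(-3))*(-26) - 26782)*(20518 + 14195) = ((-6 + ¼)*(-26) - 26782)*(20518 + 14195) = (-23/4*(-26) - 26782)*34713 = (299/2 - 26782)*34713 = -53265/2*34713 = -1848987945/2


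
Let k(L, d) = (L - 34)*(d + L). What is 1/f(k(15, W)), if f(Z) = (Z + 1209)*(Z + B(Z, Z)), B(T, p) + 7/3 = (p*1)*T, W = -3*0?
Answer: 1/74786404 ≈ 1.3371e-8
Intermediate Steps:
W = 0
B(T, p) = -7/3 + T*p (B(T, p) = -7/3 + (p*1)*T = -7/3 + p*T = -7/3 + T*p)
k(L, d) = (-34 + L)*(L + d)
f(Z) = (1209 + Z)*(-7/3 + Z + Z²) (f(Z) = (Z + 1209)*(Z + (-7/3 + Z*Z)) = (1209 + Z)*(Z + (-7/3 + Z²)) = (1209 + Z)*(-7/3 + Z + Z²))
1/f(k(15, W)) = 1/(-2821 + (15² - 34*15 - 34*0 + 15*0)³ + 1210*(15² - 34*15 - 34*0 + 15*0)² + 3620*(15² - 34*15 - 34*0 + 15*0)/3) = 1/(-2821 + (225 - 510 + 0 + 0)³ + 1210*(225 - 510 + 0 + 0)² + 3620*(225 - 510 + 0 + 0)/3) = 1/(-2821 + (-285)³ + 1210*(-285)² + (3620/3)*(-285)) = 1/(-2821 - 23149125 + 1210*81225 - 343900) = 1/(-2821 - 23149125 + 98282250 - 343900) = 1/74786404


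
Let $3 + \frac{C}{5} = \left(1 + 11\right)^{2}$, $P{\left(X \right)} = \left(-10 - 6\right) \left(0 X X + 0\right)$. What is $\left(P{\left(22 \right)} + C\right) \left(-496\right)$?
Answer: $-349680$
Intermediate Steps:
$P{\left(X \right)} = 0$ ($P{\left(X \right)} = - 16 \left(0 X + 0\right) = - 16 \left(0 + 0\right) = \left(-16\right) 0 = 0$)
$C = 705$ ($C = -15 + 5 \left(1 + 11\right)^{2} = -15 + 5 \cdot 12^{2} = -15 + 5 \cdot 144 = -15 + 720 = 705$)
$\left(P{\left(22 \right)} + C\right) \left(-496\right) = \left(0 + 705\right) \left(-496\right) = 705 \left(-496\right) = -349680$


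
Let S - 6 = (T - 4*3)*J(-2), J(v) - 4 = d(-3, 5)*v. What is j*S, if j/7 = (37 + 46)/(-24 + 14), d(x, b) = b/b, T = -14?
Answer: 13363/5 ≈ 2672.6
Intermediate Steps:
d(x, b) = 1
j = -581/10 (j = 7*((37 + 46)/(-24 + 14)) = 7*(83/(-10)) = 7*(83*(-1/10)) = 7*(-83/10) = -581/10 ≈ -58.100)
J(v) = 4 + v (J(v) = 4 + 1*v = 4 + v)
S = -46 (S = 6 + (-14 - 4*3)*(4 - 2) = 6 + (-14 - 12)*2 = 6 - 26*2 = 6 - 52 = -46)
j*S = -581/10*(-46) = 13363/5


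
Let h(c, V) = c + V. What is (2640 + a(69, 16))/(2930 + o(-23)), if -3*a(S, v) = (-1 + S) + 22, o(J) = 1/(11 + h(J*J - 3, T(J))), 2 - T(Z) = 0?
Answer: 1406790/1579271 ≈ 0.89078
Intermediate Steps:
T(Z) = 2 (T(Z) = 2 - 1*0 = 2 + 0 = 2)
h(c, V) = V + c
o(J) = 1/(10 + J²) (o(J) = 1/(11 + (2 + (J*J - 3))) = 1/(11 + (2 + (J² - 3))) = 1/(11 + (2 + (-3 + J²))) = 1/(11 + (-1 + J²)) = 1/(10 + J²))
a(S, v) = -7 - S/3 (a(S, v) = -((-1 + S) + 22)/3 = -(21 + S)/3 = -7 - S/3)
(2640 + a(69, 16))/(2930 + o(-23)) = (2640 + (-7 - ⅓*69))/(2930 + 1/(10 + (-23)²)) = (2640 + (-7 - 23))/(2930 + 1/(10 + 529)) = (2640 - 30)/(2930 + 1/539) = 2610/(2930 + 1/539) = 2610/(1579271/539) = 2610*(539/1579271) = 1406790/1579271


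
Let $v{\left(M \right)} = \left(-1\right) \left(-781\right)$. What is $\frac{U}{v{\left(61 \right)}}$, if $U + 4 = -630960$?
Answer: $- \frac{630964}{781} \approx -807.89$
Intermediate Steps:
$U = -630964$ ($U = -4 - 630960 = -630964$)
$v{\left(M \right)} = 781$
$\frac{U}{v{\left(61 \right)}} = - \frac{630964}{781}$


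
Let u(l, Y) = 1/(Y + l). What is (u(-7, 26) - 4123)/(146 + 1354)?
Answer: -6528/2375 ≈ -2.7486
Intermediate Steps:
(u(-7, 26) - 4123)/(146 + 1354) = (1/(26 - 7) - 4123)/(146 + 1354) = (1/19 - 4123)/1500 = (1/19 - 4123)*(1/1500) = -78336/19*1/1500 = -6528/2375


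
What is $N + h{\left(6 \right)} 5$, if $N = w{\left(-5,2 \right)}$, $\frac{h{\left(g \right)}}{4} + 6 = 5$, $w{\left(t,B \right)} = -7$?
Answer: $-27$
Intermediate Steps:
$h{\left(g \right)} = -4$ ($h{\left(g \right)} = -24 + 4 \cdot 5 = -24 + 20 = -4$)
$N = -7$
$N + h{\left(6 \right)} 5 = -7 - 20 = -27$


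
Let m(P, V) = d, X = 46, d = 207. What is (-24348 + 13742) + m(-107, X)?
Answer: -10399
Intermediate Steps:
m(P, V) = 207
(-24348 + 13742) + m(-107, X) = (-24348 + 13742) + 207 = -10606 + 207 = -10399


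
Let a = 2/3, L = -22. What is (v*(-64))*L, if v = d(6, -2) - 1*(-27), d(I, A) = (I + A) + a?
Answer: 133760/3 ≈ 44587.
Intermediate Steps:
a = ⅔ (a = 2*(⅓) = ⅔ ≈ 0.66667)
d(I, A) = ⅔ + A + I (d(I, A) = (I + A) + ⅔ = (A + I) + ⅔ = ⅔ + A + I)
v = 95/3 (v = (⅔ - 2 + 6) - 1*(-27) = 14/3 + 27 = 95/3 ≈ 31.667)
(v*(-64))*L = ((95/3)*(-64))*(-22) = -6080/3*(-22) = 133760/3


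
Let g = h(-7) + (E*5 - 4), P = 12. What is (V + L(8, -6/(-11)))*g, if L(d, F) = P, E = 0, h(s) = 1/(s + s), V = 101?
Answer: -6441/14 ≈ -460.07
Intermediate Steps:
h(s) = 1/(2*s)
L(d, F) = 12
g = -57/14 (g = (1/2)/(-7) + (0*5 - 4) = (1/2)*(-1/7) + (0 - 4) = -1/14 - 4 = -57/14 ≈ -4.0714)
(V + L(8, -6/(-11)))*g = (101 + 12)*(-57/14) = 113*(-57/14) = -6441/14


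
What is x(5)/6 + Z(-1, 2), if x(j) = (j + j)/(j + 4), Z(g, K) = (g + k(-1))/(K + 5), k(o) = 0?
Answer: 8/189 ≈ 0.042328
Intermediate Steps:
Z(g, K) = g/(5 + K) (Z(g, K) = (g + 0)/(K + 5) = g/(5 + K))
x(j) = 2*j/(4 + j) (x(j) = (2*j)/(4 + j) = 2*j/(4 + j))
x(5)/6 + Z(-1, 2) = (2*5/(4 + 5))/6 - 1/(5 + 2) = (2*5/9)*(1/6) - 1/7 = (2*5*(1/9))*(1/6) - 1*1/7 = (10/9)*(1/6) - 1/7 = 5/27 - 1/7 = 8/189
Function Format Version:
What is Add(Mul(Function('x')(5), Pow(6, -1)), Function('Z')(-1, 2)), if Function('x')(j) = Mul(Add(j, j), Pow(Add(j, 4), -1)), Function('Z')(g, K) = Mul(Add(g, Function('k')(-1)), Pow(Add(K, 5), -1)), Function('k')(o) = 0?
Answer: Rational(8, 189) ≈ 0.042328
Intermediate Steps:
Function('Z')(g, K) = Mul(g, Pow(Add(5, K), -1)) (Function('Z')(g, K) = Mul(Add(g, 0), Pow(Add(K, 5), -1)) = Mul(g, Pow(Add(5, K), -1)))
Function('x')(j) = Mul(2, j, Pow(Add(4, j), -1)) (Function('x')(j) = Mul(Mul(2, j), Pow(Add(4, j), -1)) = Mul(2, j, Pow(Add(4, j), -1)))
Add(Mul(Function('x')(5), Pow(6, -1)), Function('Z')(-1, 2)) = Add(Mul(Mul(2, 5, Pow(Add(4, 5), -1)), Pow(6, -1)), Mul(-1, Pow(Add(5, 2), -1))) = Add(Mul(Mul(2, 5, Pow(9, -1)), Rational(1, 6)), Mul(-1, Pow(7, -1))) = Add(Mul(Mul(2, 5, Rational(1, 9)), Rational(1, 6)), Mul(-1, Rational(1, 7))) = Add(Mul(Rational(10, 9), Rational(1, 6)), Rational(-1, 7)) = Add(Rational(5, 27), Rational(-1, 7)) = Rational(8, 189)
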